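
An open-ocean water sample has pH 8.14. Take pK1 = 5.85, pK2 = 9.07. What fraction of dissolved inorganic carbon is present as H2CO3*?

α₀ = 0.00457

α₀ = 1 / (1 + K1/[H⁺] + K1K2/[H⁺]²) = 1 / (1 + 10^+2.29 + 10^+1.36)
   = 1 / (1 + 194.98 + 22.909) = 1/218.89 = 0.004568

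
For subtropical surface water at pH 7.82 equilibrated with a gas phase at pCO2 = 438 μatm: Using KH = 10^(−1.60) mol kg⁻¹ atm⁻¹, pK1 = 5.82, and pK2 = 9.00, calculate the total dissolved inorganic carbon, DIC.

[CO2*] = KH · pCO2 = 10^(−1.60) × 438×10^-6 = 1.100×10^-5 mol/kg
α₀ = 1/(1 + K1/[H⁺] + K1K2/[H⁺]²) = 1/(1 + 10^+2.00 + 10^+0.82) = 0.009293
DIC = [CO2*]/α₀ = 1.100×10^-5 / 0.009293 = 1.18 mmol/kg

DIC = 1.18 mmol/kg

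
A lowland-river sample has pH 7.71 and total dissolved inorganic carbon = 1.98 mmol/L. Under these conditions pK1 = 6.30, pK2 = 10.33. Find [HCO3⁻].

α₁ = 1 / (1 + [H⁺]/K1 + K2/[H⁺]) = 1 / (1 + 10^-1.41 + 10^-2.62)
   = 1 / (1 + 0.038905 + 0.0023988) = 1/1.0413 = 0.9603
[HCO3⁻] = α₁ × DIC = 0.9603 × 1.98 = 1.90 mmol/L

[HCO3⁻] = 1.90 mmol/L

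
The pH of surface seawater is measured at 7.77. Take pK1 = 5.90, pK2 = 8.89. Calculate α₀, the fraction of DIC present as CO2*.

α₀ = 1 / (1 + K1/[H⁺] + K1K2/[H⁺]²) = 1 / (1 + 10^+1.87 + 10^+0.75)
   = 1 / (1 + 74.131 + 5.6234) = 1/80.754 = 0.01238

α₀ = 0.0124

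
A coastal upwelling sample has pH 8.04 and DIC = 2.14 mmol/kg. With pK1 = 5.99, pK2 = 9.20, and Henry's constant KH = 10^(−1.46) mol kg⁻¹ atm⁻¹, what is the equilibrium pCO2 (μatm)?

pCO2 = 510 μatm

α₀ = 1 / (1 + K1/[H⁺] + K1K2/[H⁺]²) = 1 / (1 + 10^+2.05 + 10^+0.89)
   = 1 / (1 + 112.20 + 7.7625) = 1/120.96 = 0.008267
[CO2*] = α₀ × DIC = 0.008267 × 2.14 = 0.01769 mmol/kg = 17.69 μmol/kg
pCO2 = [CO2*]/KH = 1.769×10^-5 / 3.467×10^-2 = 510 μatm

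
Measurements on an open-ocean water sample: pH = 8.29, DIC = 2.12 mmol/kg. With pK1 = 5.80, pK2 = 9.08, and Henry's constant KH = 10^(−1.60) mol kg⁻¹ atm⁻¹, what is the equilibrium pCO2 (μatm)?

pCO2 = 234 μatm

α₀ = 1 / (1 + K1/[H⁺] + K1K2/[H⁺]²) = 1 / (1 + 10^+2.49 + 10^+1.70)
   = 1 / (1 + 309.03 + 50.119) = 1/360.15 = 0.002777
[CO2*] = α₀ × DIC = 0.002777 × 2.12 = 0.005886 mmol/kg = 5.886 μmol/kg
pCO2 = [CO2*]/KH = 5.886×10^-6 / 2.512×10^-2 = 234 μatm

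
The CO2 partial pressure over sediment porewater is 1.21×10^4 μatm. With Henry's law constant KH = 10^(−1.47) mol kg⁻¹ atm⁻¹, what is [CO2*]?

KH = 10^(−1.47) = 3.388×10^-2 mol kg⁻¹ atm⁻¹
[CO2*] = KH · pCO2 = 3.388×10^-2 × 1.21×10^4×10^-6 atm = 4.10×10^-4 mol/kg

[CO2*] = 410 μmol/kg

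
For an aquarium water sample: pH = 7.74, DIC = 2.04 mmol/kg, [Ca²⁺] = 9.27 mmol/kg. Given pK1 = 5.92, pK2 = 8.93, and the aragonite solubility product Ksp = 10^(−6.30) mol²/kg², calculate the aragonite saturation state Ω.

α₂ = 1 / (1 + [H⁺]/K2 + [H⁺]²/(K1K2)) = 1 / (1 + 10^+1.19 + 10^-0.63)
   = 1 / (1 + 15.488 + 0.23442) = 1/16.723 = 0.05980
[CO3²⁻] = α₂ × DIC = 0.05980 × 2.04 = 0.1220 mmol/kg
Ksp = 10^(−6.30) = 5.012×10^-7
Ω = [Ca²⁺][CO3²⁻]/Ksp = (9.27×10^-3)(1.220×10^-4) / 5.012×10^-7 = 2.26

Ω = 2.26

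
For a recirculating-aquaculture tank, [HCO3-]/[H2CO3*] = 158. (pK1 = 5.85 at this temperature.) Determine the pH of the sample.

From K1 = [H⁺][HCO3-]/[H2CO3*]:  pH = pK1 + log₁₀([HCO3-]/[H2CO3*])
log₁₀(158) = +2.199
pH = 5.85 + (+2.199) = 8.05

pH = 8.05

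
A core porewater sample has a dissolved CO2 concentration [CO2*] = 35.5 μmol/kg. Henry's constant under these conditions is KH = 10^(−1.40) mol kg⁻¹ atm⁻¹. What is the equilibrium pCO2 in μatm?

KH = 10^(−1.40) = 3.981×10^-2 mol kg⁻¹ atm⁻¹
pCO2 = [CO2*]/KH = 35.5×10^-6 / 3.981×10^-2 = 8.92×10^-4 atm = 892 μatm

pCO2 = 892 μatm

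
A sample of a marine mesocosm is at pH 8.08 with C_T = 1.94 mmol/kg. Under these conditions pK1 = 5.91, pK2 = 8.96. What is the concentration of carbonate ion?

[CO3²⁻] = 0.225 mmol/kg

α₂ = 1 / (1 + [H⁺]/K2 + [H⁺]²/(K1K2)) = 1 / (1 + 10^+0.88 + 10^-1.29)
   = 1 / (1 + 7.5858 + 0.051286) = 1/8.6371 = 0.1158
[CO3²⁻] = α₂ × DIC = 0.1158 × 1.94 = 0.225 mmol/kg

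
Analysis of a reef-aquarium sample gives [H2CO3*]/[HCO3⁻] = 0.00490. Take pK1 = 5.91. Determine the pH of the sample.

pH = 8.22

From K1 = [H⁺][HCO3⁻]/[H2CO3*]:  pH = pK1 − log₁₀([H2CO3*]/[HCO3⁻])
log₁₀(0.00490) = -2.310
pH = 5.91 − (-2.310) = 8.22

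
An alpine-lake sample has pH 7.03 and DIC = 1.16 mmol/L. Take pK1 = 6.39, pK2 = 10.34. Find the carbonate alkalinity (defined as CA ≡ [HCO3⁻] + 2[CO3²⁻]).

CA = [HCO3⁻] + 2[CO3²⁻] = (α₁ + 2α₂)·DIC
At pH 7.03: [H⁺]/K1 = 10^-0.64 = 0.22909, K2/[H⁺] = 10^-3.31 = 0.00048978
α₁ = 1/(1 + 0.22909 + 0.00048978) = 1/1.2296 = 0.8133; α₂ = α₁·K2/[H⁺] = 0.0003983
α₁ + 2α₂ = 0.8141
CA = 0.8141 × 1.16 = 0.944 mmol/L

CA = 0.944 mmol/L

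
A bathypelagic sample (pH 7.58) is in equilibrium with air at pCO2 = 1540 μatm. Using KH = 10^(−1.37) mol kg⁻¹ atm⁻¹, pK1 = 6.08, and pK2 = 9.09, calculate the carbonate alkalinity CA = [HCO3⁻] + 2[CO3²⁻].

[CO2*] = KH · pCO2 = 10^(−1.37) × 1540×10^-6 = 6.569×10^-5 mol/kg
α₀ = 1/(1 + K1/[H⁺] + K1K2/[H⁺]²) = 1/(1 + 10^+1.50 + 10^-0.01) = 0.02976
DIC = [CO2*]/α₀ = 6.569×10^-5 / 0.02976 = 2.207 mmol/kg
CA = (α₁ + 2α₂)·DIC = (0.9412 + 2×0.02908) × 2.207 = 2.21 mmol/kg

CA = 2.21 mmol/kg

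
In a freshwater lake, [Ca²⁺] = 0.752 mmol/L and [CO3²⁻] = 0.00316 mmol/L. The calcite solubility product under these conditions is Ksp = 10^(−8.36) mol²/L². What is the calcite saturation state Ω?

Ksp = 10^(−8.36) = 4.365×10^-9
Ω = [Ca²⁺][CO3²⁻]/Ksp = (0.752×10^-3)(0.00316×10^-3) / 4.365×10^-9 = 0.544

Ω = 0.544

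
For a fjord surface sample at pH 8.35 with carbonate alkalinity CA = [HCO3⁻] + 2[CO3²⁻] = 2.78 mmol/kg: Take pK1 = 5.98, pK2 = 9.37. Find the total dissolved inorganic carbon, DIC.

CA = [HCO3⁻] + 2[CO3²⁻] = (α₁ + 2α₂)·DIC
At pH 8.35: [H⁺]/K1 = 10^-2.37 = 0.0042658, K2/[H⁺] = 10^-1.02 = 0.095499
α₁ = 1/(1 + 0.0042658 + 0.095499) = 1/1.0998 = 0.9093; α₂ = α₁·K2/[H⁺] = 0.08684
α₁ + 2α₂ = 1.0830
DIC = CA / (α₁ + 2α₂) = 2.78 / 1.0830 = 2.57 mmol/kg

DIC = 2.57 mmol/kg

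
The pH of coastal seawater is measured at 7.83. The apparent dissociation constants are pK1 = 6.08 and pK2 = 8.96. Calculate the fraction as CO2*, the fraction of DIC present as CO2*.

α₀ = 0.0163

α₀ = 1 / (1 + K1/[H⁺] + K1K2/[H⁺]²) = 1 / (1 + 10^+1.75 + 10^+0.62)
   = 1 / (1 + 56.234 + 4.1687) = 1/61.403 = 0.01629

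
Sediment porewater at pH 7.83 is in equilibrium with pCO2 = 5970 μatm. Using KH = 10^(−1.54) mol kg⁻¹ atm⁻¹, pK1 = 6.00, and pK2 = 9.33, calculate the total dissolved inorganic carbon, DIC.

DIC = 12.2 mmol/kg

[CO2*] = KH · pCO2 = 10^(−1.54) × 5970×10^-6 = 1.722×10^-4 mol/kg
α₀ = 1/(1 + K1/[H⁺] + K1K2/[H⁺]²) = 1/(1 + 10^+1.83 + 10^+0.33) = 0.01414
DIC = [CO2*]/α₀ = 1.722×10^-4 / 0.01414 = 12.2 mmol/kg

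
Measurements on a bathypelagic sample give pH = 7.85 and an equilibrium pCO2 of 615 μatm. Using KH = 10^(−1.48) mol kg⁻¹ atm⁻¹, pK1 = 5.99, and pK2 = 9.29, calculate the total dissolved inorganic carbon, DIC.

DIC = 1.55 mmol/kg

[CO2*] = KH · pCO2 = 10^(−1.48) × 615×10^-6 = 2.036×10^-5 mol/kg
α₀ = 1/(1 + K1/[H⁺] + K1K2/[H⁺]²) = 1/(1 + 10^+1.86 + 10^+0.42) = 0.01315
DIC = [CO2*]/α₀ = 2.036×10^-5 / 0.01315 = 1.55 mmol/kg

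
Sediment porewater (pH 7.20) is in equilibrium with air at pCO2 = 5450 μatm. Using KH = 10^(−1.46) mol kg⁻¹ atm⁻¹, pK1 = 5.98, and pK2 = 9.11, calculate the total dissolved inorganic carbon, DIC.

DIC = 3.36 mmol/kg

[CO2*] = KH · pCO2 = 10^(−1.46) × 5450×10^-6 = 1.890×10^-4 mol/kg
α₀ = 1/(1 + K1/[H⁺] + K1K2/[H⁺]²) = 1/(1 + 10^+1.22 + 10^-0.69) = 0.05618
DIC = [CO2*]/α₀ = 1.890×10^-4 / 0.05618 = 3.36 mmol/kg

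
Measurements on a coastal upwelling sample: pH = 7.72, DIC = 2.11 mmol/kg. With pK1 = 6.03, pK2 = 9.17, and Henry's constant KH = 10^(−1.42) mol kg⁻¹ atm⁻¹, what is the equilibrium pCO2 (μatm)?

pCO2 = 1070 μatm

α₀ = 1 / (1 + K1/[H⁺] + K1K2/[H⁺]²) = 1 / (1 + 10^+1.69 + 10^+0.24)
   = 1 / (1 + 48.978 + 1.7378) = 1/51.716 = 0.01934
[CO2*] = α₀ × DIC = 0.01934 × 2.11 = 0.04080 mmol/kg
pCO2 = [CO2*]/KH = 4.080×10^-5 / 3.802×10^-2 = 1070 μatm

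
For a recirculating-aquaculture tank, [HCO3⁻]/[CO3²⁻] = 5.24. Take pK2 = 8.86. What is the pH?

From K2 = [H⁺][CO3²⁻]/[HCO3⁻]:  pH = pK2 − log₁₀([HCO3⁻]/[CO3²⁻])
log₁₀(5.24) = +0.719
pH = 8.86 − (+0.719) = 8.14

pH = 8.14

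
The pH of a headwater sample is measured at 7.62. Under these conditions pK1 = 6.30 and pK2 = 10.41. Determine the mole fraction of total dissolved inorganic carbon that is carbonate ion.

α₂ = 1 / (1 + [H⁺]/K2 + [H⁺]²/(K1K2)) = 1 / (1 + 10^+2.79 + 10^+1.47)
   = 1 / (1 + 616.60 + 29.512) = 1/647.11 = 0.001545

α₂ = 0.00155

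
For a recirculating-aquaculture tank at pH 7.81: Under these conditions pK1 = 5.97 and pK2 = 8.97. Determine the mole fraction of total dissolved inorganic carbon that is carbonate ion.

α₂ = 0.0638

α₂ = 1 / (1 + [H⁺]/K2 + [H⁺]²/(K1K2)) = 1 / (1 + 10^+1.16 + 10^-0.68)
   = 1 / (1 + 14.454 + 0.20893) = 1/15.663 = 0.06384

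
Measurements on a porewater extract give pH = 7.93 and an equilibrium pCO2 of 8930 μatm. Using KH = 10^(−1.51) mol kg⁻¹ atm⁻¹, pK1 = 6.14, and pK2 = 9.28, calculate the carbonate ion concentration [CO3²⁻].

[CO3²⁻] = 0.760 mmol/kg

[CO2*] = KH · pCO2 = 10^(−1.51) × 8930×10^-6 = 2.760×10^-4 mol/kg
α₀ = 1/(1 + K1/[H⁺] + K1K2/[H⁺]²) = 1/(1 + 10^+1.79 + 10^+0.44) = 0.01529
DIC = [CO2*]/α₀ = 2.760×10^-4 / 0.01529 = 18.05 mmol/kg
[CO3²⁻] = α₂·DIC; α₂ = 0.04210, so [CO3²⁻] = 0.04210 × 18.05 = 0.760 mmol/kg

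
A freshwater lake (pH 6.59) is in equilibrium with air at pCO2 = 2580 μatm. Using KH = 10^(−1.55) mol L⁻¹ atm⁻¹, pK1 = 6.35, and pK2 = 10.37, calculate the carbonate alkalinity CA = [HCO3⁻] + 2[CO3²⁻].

[CO2*] = KH · pCO2 = 10^(−1.55) × 2580×10^-6 = 7.271×10^-5 mol/L
α₀ = 1/(1 + K1/[H⁺] + K1K2/[H⁺]²) = 1/(1 + 10^+0.24 + 10^-3.54) = 0.3652
DIC = [CO2*]/α₀ = 7.271×10^-5 / 0.3652 = 0.1991 mmol/L
CA = (α₁ + 2α₂)·DIC = (0.6347 + 2×0.0001053) × 0.1991 = 0.126 mmol/L

CA = 0.126 mmol/L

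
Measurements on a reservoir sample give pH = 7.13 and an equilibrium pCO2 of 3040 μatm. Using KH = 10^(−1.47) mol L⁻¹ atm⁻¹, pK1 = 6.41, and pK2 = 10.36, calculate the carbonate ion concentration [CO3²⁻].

[CO3²⁻] = 0.318 μmol/L

[CO2*] = KH · pCO2 = 10^(−1.47) × 3040×10^-6 = 1.030×10^-4 mol/L
α₀ = 1/(1 + K1/[H⁺] + K1K2/[H⁺]²) = 1/(1 + 10^+0.72 + 10^-2.51) = 0.1600
DIC = [CO2*]/α₀ = 1.030×10^-4 / 0.1600 = 0.6439 mmol/L
[CO3²⁻] = α₂·DIC; α₂ = 0.0004944, so [CO3²⁻] = 0.0004944 × 0.6439 = 0.000318 mmol/L = 0.318 μmol/L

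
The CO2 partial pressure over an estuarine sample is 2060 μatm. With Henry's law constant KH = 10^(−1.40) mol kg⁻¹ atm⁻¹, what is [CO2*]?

KH = 10^(−1.40) = 3.981×10^-2 mol kg⁻¹ atm⁻¹
[CO2*] = KH · pCO2 = 3.981×10^-2 × 2060×10^-6 atm = 8.20×10^-5 mol/kg

[CO2*] = 82.0 μmol/kg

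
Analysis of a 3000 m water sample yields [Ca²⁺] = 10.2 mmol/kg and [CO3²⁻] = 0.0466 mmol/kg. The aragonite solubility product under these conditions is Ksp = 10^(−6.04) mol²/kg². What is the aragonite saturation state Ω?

Ω = 0.521

Ksp = 10^(−6.04) = 9.120×10^-7
Ω = [Ca²⁺][CO3²⁻]/Ksp = (10.2×10^-3)(0.0466×10^-3) / 9.120×10^-7 = 0.521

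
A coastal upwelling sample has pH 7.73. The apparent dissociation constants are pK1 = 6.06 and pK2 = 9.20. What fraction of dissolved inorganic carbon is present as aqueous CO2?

α₀ = 1 / (1 + K1/[H⁺] + K1K2/[H⁺]²) = 1 / (1 + 10^+1.67 + 10^+0.20)
   = 1 / (1 + 46.774 + 1.5849) = 1/49.358 = 0.02026

α₀ = 0.0203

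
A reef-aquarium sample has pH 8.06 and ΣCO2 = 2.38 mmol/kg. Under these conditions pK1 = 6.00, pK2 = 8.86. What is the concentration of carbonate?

[CO3²⁻] = 0.323 mmol/kg

α₂ = 1 / (1 + [H⁺]/K2 + [H⁺]²/(K1K2)) = 1 / (1 + 10^+0.80 + 10^-1.26)
   = 1 / (1 + 6.3096 + 0.054954) = 1/7.3645 = 0.1358
[CO3²⁻] = α₂ × DIC = 0.1358 × 2.38 = 0.323 mmol/kg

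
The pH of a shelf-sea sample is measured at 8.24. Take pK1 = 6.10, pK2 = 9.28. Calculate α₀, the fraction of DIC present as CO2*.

α₀ = 1 / (1 + K1/[H⁺] + K1K2/[H⁺]²) = 1 / (1 + 10^+2.14 + 10^+1.10)
   = 1 / (1 + 138.04 + 12.589) = 1/151.63 = 0.006595

α₀ = 0.00660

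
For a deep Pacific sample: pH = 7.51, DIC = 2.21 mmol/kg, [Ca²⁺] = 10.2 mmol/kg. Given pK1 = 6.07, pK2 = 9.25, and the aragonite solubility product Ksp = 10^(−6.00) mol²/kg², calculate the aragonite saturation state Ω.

Ω = 0.389

α₂ = 1 / (1 + [H⁺]/K2 + [H⁺]²/(K1K2)) = 1 / (1 + 10^+1.74 + 10^+0.30)
   = 1 / (1 + 54.954 + 1.9953) = 1/57.949 = 0.01726
[CO3²⁻] = α₂ × DIC = 0.01726 × 2.21 = 0.03814 mmol/kg
Ksp = 10^(−6.00) = 1.000×10^-6
Ω = [Ca²⁺][CO3²⁻]/Ksp = (10.2×10^-3)(3.814×10^-5) / 1.000×10^-6 = 0.389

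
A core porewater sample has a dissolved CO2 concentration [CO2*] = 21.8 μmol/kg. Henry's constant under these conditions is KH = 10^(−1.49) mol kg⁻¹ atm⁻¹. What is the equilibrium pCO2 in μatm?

pCO2 = 674 μatm

KH = 10^(−1.49) = 3.236×10^-2 mol kg⁻¹ atm⁻¹
pCO2 = [CO2*]/KH = 21.8×10^-6 / 3.236×10^-2 = 6.74×10^-4 atm = 674 μatm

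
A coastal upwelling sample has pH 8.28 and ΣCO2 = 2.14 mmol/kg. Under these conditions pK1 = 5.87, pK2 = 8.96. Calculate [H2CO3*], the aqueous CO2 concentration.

α₀ = 1 / (1 + K1/[H⁺] + K1K2/[H⁺]²) = 1 / (1 + 10^+2.41 + 10^+1.73)
   = 1 / (1 + 257.04 + 53.703) = 1/311.74 = 0.003208
[CO2*] = α₀ × DIC = 0.003208 × 2.14 = 0.00686 mmol/kg = 6.86 μmol/kg

[CO2*] = 6.86 μmol/kg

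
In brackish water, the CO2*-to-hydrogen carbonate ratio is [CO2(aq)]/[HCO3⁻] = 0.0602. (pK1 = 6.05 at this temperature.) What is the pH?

pH = 7.27

From K1 = [H⁺][HCO3⁻]/[CO2(aq)]:  pH = pK1 − log₁₀([CO2(aq)]/[HCO3⁻])
log₁₀(0.0602) = -1.220
pH = 6.05 − (-1.220) = 7.27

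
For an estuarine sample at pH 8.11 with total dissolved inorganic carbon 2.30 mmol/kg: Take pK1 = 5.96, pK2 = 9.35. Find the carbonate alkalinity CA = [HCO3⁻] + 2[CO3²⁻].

CA = 2.41 mmol/kg

CA = [HCO3⁻] + 2[CO3²⁻] = (α₁ + 2α₂)·DIC
At pH 8.11: [H⁺]/K1 = 10^-2.15 = 0.0070795, K2/[H⁺] = 10^-1.24 = 0.057544
α₁ = 1/(1 + 0.0070795 + 0.057544) = 1/1.0646 = 0.9393; α₂ = α₁·K2/[H⁺] = 0.05405
α₁ + 2α₂ = 1.0474
CA = 1.0474 × 2.30 = 2.41 mmol/kg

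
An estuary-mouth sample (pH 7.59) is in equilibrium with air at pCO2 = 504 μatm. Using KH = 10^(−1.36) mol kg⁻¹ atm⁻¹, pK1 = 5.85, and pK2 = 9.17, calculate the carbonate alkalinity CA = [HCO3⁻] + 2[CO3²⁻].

[CO2*] = KH · pCO2 = 10^(−1.36) × 504×10^-6 = 2.200×10^-5 mol/kg
α₀ = 1/(1 + K1/[H⁺] + K1K2/[H⁺]²) = 1/(1 + 10^+1.74 + 10^+0.16) = 0.01742
DIC = [CO2*]/α₀ = 2.200×10^-5 / 0.01742 = 1.263 mmol/kg
CA = (α₁ + 2α₂)·DIC = (0.9574 + 2×0.02518) × 1.263 = 1.27 mmol/kg

CA = 1.27 mmol/kg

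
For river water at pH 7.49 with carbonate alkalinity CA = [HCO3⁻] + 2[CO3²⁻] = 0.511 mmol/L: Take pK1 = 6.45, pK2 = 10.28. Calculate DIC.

DIC = 0.557 mmol/L

CA = [HCO3⁻] + 2[CO3²⁻] = (α₁ + 2α₂)·DIC
At pH 7.49: [H⁺]/K1 = 10^-1.04 = 0.091201, K2/[H⁺] = 10^-2.79 = 0.0016218
α₁ = 1/(1 + 0.091201 + 0.0016218) = 1/1.0928 = 0.9151; α₂ = α₁·K2/[H⁺] = 0.001484
α₁ + 2α₂ = 0.9180
DIC = CA / (α₁ + 2α₂) = 0.511 / 0.9180 = 0.557 mmol/L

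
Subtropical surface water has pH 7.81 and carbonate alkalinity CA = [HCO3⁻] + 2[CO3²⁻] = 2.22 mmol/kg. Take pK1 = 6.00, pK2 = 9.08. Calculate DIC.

DIC = 2.14 mmol/kg

CA = [HCO3⁻] + 2[CO3²⁻] = (α₁ + 2α₂)·DIC
At pH 7.81: [H⁺]/K1 = 10^-1.81 = 0.015488, K2/[H⁺] = 10^-1.27 = 0.053703
α₁ = 1/(1 + 0.015488 + 0.053703) = 1/1.0692 = 0.9353; α₂ = α₁·K2/[H⁺] = 0.05023
α₁ + 2α₂ = 1.0357
DIC = CA / (α₁ + 2α₂) = 2.22 / 1.0357 = 2.14 mmol/kg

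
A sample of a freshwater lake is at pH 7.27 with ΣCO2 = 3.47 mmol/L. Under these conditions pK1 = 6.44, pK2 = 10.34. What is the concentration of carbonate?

[CO3²⁻] = 2.57 μmol/L

α₂ = 1 / (1 + [H⁺]/K2 + [H⁺]²/(K1K2)) = 1 / (1 + 10^+3.07 + 10^+2.24)
   = 1 / (1 + 1174.9 + 173.78) = 1/1349.7 = 0.0007409
[CO3²⁻] = α₂ × DIC = 0.0007409 × 3.47 = 0.00257 mmol/L = 2.57 μmol/L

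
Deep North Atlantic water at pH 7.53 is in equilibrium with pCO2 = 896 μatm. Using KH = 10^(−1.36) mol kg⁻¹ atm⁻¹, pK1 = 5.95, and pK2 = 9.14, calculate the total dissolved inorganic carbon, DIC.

DIC = 1.56 mmol/kg

[CO2*] = KH · pCO2 = 10^(−1.36) × 896×10^-6 = 3.911×10^-5 mol/kg
α₀ = 1/(1 + K1/[H⁺] + K1K2/[H⁺]²) = 1/(1 + 10^+1.58 + 10^-0.03) = 0.02503
DIC = [CO2*]/α₀ = 3.911×10^-5 / 0.02503 = 1.56 mmol/kg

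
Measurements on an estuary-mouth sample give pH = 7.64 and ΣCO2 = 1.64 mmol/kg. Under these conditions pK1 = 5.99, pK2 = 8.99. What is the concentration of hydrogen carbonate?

α₁ = 1 / (1 + [H⁺]/K1 + K2/[H⁺]) = 1 / (1 + 10^-1.65 + 10^-1.35)
   = 1 / (1 + 0.022387 + 0.044668) = 1/1.0671 = 0.9372
[HCO3⁻] = α₁ × DIC = 0.9372 × 1.64 = 1.54 mmol/kg

[HCO3⁻] = 1.54 mmol/kg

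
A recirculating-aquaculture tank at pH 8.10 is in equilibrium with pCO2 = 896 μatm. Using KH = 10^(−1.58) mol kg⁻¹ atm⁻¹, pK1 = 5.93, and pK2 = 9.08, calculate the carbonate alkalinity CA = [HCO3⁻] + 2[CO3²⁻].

[CO2*] = KH · pCO2 = 10^(−1.58) × 896×10^-6 = 2.357×10^-5 mol/kg
α₀ = 1/(1 + K1/[H⁺] + K1K2/[H⁺]²) = 1/(1 + 10^+2.17 + 10^+1.19) = 0.006083
DIC = [CO2*]/α₀ = 2.357×10^-5 / 0.006083 = 3.874 mmol/kg
CA = (α₁ + 2α₂)·DIC = (0.8997 + 2×0.09421) × 3.874 = 4.22 mmol/kg

CA = 4.22 mmol/kg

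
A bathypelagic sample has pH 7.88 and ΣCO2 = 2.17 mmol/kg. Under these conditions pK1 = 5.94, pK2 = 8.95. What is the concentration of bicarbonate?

α₁ = 1 / (1 + [H⁺]/K1 + K2/[H⁺]) = 1 / (1 + 10^-1.94 + 10^-1.07)
   = 1 / (1 + 0.011482 + 0.085114) = 1/1.0966 = 0.9119
[HCO3⁻] = α₁ × DIC = 0.9119 × 2.17 = 1.98 mmol/kg

[HCO3⁻] = 1.98 mmol/kg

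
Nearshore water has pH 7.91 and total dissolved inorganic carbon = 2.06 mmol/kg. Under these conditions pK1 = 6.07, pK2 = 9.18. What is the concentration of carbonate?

[CO3²⁻] = 0.104 mmol/kg

α₂ = 1 / (1 + [H⁺]/K2 + [H⁺]²/(K1K2)) = 1 / (1 + 10^+1.27 + 10^-0.57)
   = 1 / (1 + 18.621 + 0.26915) = 1/19.890 = 0.05028
[CO3²⁻] = α₂ × DIC = 0.05028 × 2.06 = 0.104 mmol/kg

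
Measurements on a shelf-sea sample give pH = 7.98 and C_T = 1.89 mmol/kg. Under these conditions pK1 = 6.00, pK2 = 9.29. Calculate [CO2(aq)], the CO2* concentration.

[CO2*] = 18.7 μmol/kg

α₀ = 1 / (1 + K1/[H⁺] + K1K2/[H⁺]²) = 1 / (1 + 10^+1.98 + 10^+0.67)
   = 1 / (1 + 95.499 + 4.6774) = 1/101.18 = 0.009884
[CO2*] = α₀ × DIC = 0.009884 × 1.89 = 0.0187 mmol/kg = 18.7 μmol/kg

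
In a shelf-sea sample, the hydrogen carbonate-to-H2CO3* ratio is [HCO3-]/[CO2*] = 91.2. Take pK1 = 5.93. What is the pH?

From K1 = [H⁺][HCO3-]/[CO2*]:  pH = pK1 + log₁₀([HCO3-]/[CO2*])
log₁₀(91.2) = +1.960
pH = 5.93 + (+1.960) = 7.89

pH = 7.89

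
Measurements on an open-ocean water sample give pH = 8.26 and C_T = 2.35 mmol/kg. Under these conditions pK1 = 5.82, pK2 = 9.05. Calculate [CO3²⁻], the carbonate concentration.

α₂ = 1 / (1 + [H⁺]/K2 + [H⁺]²/(K1K2)) = 1 / (1 + 10^+0.79 + 10^-1.65)
   = 1 / (1 + 6.1660 + 0.022387) = 1/7.1883 = 0.1391
[CO3²⁻] = α₂ × DIC = 0.1391 × 2.35 = 0.327 mmol/kg

[CO3²⁻] = 0.327 mmol/kg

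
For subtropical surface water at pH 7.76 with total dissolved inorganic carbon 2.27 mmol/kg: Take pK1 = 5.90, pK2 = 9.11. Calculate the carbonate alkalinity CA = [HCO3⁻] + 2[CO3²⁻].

CA = [HCO3⁻] + 2[CO3²⁻] = (α₁ + 2α₂)·DIC
At pH 7.76: [H⁺]/K1 = 10^-1.86 = 0.013804, K2/[H⁺] = 10^-1.35 = 0.044668
α₁ = 1/(1 + 0.013804 + 0.044668) = 1/1.0585 = 0.9448; α₂ = α₁·K2/[H⁺] = 0.04220
α₁ + 2α₂ = 1.0292
CA = 1.0292 × 2.27 = 2.34 mmol/kg

CA = 2.34 mmol/kg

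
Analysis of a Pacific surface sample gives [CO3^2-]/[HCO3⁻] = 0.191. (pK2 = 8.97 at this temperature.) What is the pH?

From K2 = [H⁺][CO3^2-]/[HCO3⁻]:  pH = pK2 + log₁₀([CO3^2-]/[HCO3⁻])
log₁₀(0.191) = -0.719
pH = 8.97 + (-0.719) = 8.25

pH = 8.25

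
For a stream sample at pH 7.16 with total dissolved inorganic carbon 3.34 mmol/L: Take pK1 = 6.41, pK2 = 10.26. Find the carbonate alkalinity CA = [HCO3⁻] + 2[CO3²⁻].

CA = [HCO3⁻] + 2[CO3²⁻] = (α₁ + 2α₂)·DIC
At pH 7.16: [H⁺]/K1 = 10^-0.75 = 0.17783, K2/[H⁺] = 10^-3.10 = 0.00079433
α₁ = 1/(1 + 0.17783 + 0.00079433) = 1/1.1786 = 0.8484; α₂ = α₁·K2/[H⁺] = 0.0006739
α₁ + 2α₂ = 0.8498
CA = 0.8498 × 3.34 = 2.84 mmol/L

CA = 2.84 mmol/L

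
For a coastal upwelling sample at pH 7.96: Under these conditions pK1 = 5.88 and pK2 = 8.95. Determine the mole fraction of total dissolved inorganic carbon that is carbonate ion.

α₂ = 1 / (1 + [H⁺]/K2 + [H⁺]²/(K1K2)) = 1 / (1 + 10^+0.99 + 10^-1.09)
   = 1 / (1 + 9.7724 + 0.081283) = 1/10.854 = 0.09213

α₂ = 0.0921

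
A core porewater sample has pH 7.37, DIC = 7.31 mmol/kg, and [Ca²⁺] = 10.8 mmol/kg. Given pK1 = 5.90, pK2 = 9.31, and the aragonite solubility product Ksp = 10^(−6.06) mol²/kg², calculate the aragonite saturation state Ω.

α₂ = 1 / (1 + [H⁺]/K2 + [H⁺]²/(K1K2)) = 1 / (1 + 10^+1.94 + 10^+0.47)
   = 1 / (1 + 87.096 + 2.9512) = 1/91.048 = 0.01098
[CO3²⁻] = α₂ × DIC = 0.01098 × 7.31 = 0.08029 mmol/kg
Ksp = 10^(−6.06) = 8.710×10^-7
Ω = [Ca²⁺][CO3²⁻]/Ksp = (10.8×10^-3)(8.029×10^-5) / 8.710×10^-7 = 0.996

Ω = 0.996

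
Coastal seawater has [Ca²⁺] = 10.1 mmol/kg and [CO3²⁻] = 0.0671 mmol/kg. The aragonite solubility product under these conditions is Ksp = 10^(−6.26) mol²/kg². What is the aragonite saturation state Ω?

Ksp = 10^(−6.26) = 5.495×10^-7
Ω = [Ca²⁺][CO3²⁻]/Ksp = (10.1×10^-3)(0.0671×10^-3) / 5.495×10^-7 = 1.23

Ω = 1.23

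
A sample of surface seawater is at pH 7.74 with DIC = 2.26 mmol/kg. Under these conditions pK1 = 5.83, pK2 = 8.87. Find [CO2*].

[CO2*] = 0.0256 mmol/kg

α₀ = 1 / (1 + K1/[H⁺] + K1K2/[H⁺]²) = 1 / (1 + 10^+1.91 + 10^+0.78)
   = 1 / (1 + 81.283 + 6.0256) = 1/88.309 = 0.01132
[CO2*] = α₀ × DIC = 0.01132 × 2.26 = 0.0256 mmol/kg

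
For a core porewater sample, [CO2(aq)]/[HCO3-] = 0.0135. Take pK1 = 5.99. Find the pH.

From K1 = [H⁺][HCO3-]/[CO2(aq)]:  pH = pK1 − log₁₀([CO2(aq)]/[HCO3-])
log₁₀(0.0135) = -1.870
pH = 5.99 − (-1.870) = 7.86

pH = 7.86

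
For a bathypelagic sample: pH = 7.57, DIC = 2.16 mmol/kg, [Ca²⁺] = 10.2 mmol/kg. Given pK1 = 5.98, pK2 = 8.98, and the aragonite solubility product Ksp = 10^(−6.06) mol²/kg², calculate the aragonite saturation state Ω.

α₂ = 1 / (1 + [H⁺]/K2 + [H⁺]²/(K1K2)) = 1 / (1 + 10^+1.41 + 10^-0.18)
   = 1 / (1 + 25.704 + 0.66069) = 1/27.365 = 0.03654
[CO3²⁻] = α₂ × DIC = 0.03654 × 2.16 = 0.07893 mmol/kg
Ksp = 10^(−6.06) = 8.710×10^-7
Ω = [Ca²⁺][CO3²⁻]/Ksp = (10.2×10^-3)(7.893×10^-5) / 8.710×10^-7 = 0.924

Ω = 0.924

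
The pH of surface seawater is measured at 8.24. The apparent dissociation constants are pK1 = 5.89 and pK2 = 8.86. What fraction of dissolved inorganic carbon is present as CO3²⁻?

α₂ = 0.193

α₂ = 1 / (1 + [H⁺]/K2 + [H⁺]²/(K1K2)) = 1 / (1 + 10^+0.62 + 10^-1.73)
   = 1 / (1 + 4.1687 + 0.018621) = 1/5.1873 = 0.1928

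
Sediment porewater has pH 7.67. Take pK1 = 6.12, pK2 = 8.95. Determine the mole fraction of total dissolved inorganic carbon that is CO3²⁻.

α₂ = 1 / (1 + [H⁺]/K2 + [H⁺]²/(K1K2)) = 1 / (1 + 10^+1.28 + 10^-0.27)
   = 1 / (1 + 19.055 + 0.53703) = 1/20.592 = 0.04856

α₂ = 0.0486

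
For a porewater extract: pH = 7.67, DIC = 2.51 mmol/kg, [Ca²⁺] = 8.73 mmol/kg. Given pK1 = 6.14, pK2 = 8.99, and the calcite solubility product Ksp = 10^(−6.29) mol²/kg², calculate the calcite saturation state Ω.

Ω = 1.90

α₂ = 1 / (1 + [H⁺]/K2 + [H⁺]²/(K1K2)) = 1 / (1 + 10^+1.32 + 10^-0.21)
   = 1 / (1 + 20.893 + 0.61660) = 1/22.510 = 0.04443
[CO3²⁻] = α₂ × DIC = 0.04443 × 2.51 = 0.1115 mmol/kg
Ksp = 10^(−6.29) = 5.129×10^-7
Ω = [Ca²⁺][CO3²⁻]/Ksp = (8.73×10^-3)(1.115×10^-4) / 5.129×10^-7 = 1.90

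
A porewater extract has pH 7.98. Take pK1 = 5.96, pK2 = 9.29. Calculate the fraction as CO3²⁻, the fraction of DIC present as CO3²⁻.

α₂ = 1 / (1 + [H⁺]/K2 + [H⁺]²/(K1K2)) = 1 / (1 + 10^+1.31 + 10^-0.71)
   = 1 / (1 + 20.417 + 0.19498) = 1/21.612 = 0.04627

α₂ = 0.0463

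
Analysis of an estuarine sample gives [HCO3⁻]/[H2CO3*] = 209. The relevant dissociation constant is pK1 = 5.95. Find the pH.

From K1 = [H⁺][HCO3⁻]/[H2CO3*]:  pH = pK1 + log₁₀([HCO3⁻]/[H2CO3*])
log₁₀(209) = +2.320
pH = 5.95 + (+2.320) = 8.27

pH = 8.27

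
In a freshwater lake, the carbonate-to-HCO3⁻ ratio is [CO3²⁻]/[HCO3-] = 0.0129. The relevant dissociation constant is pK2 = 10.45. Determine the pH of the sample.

pH = 8.56

From K2 = [H⁺][CO3²⁻]/[HCO3-]:  pH = pK2 + log₁₀([CO3²⁻]/[HCO3-])
log₁₀(0.0129) = -1.889
pH = 10.45 + (-1.889) = 8.56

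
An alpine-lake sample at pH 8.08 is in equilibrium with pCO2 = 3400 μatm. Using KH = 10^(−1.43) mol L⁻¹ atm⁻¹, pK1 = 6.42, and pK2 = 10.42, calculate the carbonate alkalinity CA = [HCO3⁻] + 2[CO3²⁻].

CA = 5.83 mmol/L

[CO2*] = KH · pCO2 = 10^(−1.43) × 3400×10^-6 = 1.263×10^-4 mol/L
α₀ = 1/(1 + K1/[H⁺] + K1K2/[H⁺]²) = 1/(1 + 10^+1.66 + 10^-0.68) = 0.02131
DIC = [CO2*]/α₀ = 1.263×10^-4 / 0.02131 = 5.927 mmol/L
CA = (α₁ + 2α₂)·DIC = (0.9742 + 2×0.004453) × 5.927 = 5.83 mmol/L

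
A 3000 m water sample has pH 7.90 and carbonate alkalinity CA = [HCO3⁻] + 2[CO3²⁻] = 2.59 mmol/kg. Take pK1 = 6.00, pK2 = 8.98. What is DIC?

DIC = 2.43 mmol/kg

CA = [HCO3⁻] + 2[CO3²⁻] = (α₁ + 2α₂)·DIC
At pH 7.90: [H⁺]/K1 = 10^-1.90 = 0.012589, K2/[H⁺] = 10^-1.08 = 0.083176
α₁ = 1/(1 + 0.012589 + 0.083176) = 1/1.0958 = 0.9126; α₂ = α₁·K2/[H⁺] = 0.07591
α₁ + 2α₂ = 1.0644
DIC = CA / (α₁ + 2α₂) = 2.59 / 1.0644 = 2.43 mmol/kg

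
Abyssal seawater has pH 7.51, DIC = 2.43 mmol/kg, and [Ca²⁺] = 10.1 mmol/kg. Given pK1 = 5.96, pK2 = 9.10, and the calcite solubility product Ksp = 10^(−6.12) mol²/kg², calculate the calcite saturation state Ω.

α₂ = 1 / (1 + [H⁺]/K2 + [H⁺]²/(K1K2)) = 1 / (1 + 10^+1.59 + 10^+0.04)
   = 1 / (1 + 38.905 + 1.0965) = 1/41.001 = 0.02439
[CO3²⁻] = α₂ × DIC = 0.02439 × 2.43 = 0.05927 mmol/kg
Ksp = 10^(−6.12) = 7.586×10^-7
Ω = [Ca²⁺][CO3²⁻]/Ksp = (10.1×10^-3)(5.927×10^-5) / 7.586×10^-7 = 0.789

Ω = 0.789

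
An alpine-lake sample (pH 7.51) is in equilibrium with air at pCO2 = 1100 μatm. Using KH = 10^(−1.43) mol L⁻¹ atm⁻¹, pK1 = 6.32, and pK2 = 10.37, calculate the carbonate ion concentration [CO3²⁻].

[CO3²⁻] = 0.874 μmol/L

[CO2*] = KH · pCO2 = 10^(−1.43) × 1100×10^-6 = 4.087×10^-5 mol/L
α₀ = 1/(1 + K1/[H⁺] + K1K2/[H⁺]²) = 1/(1 + 10^+1.19 + 10^-1.67) = 0.06057
DIC = [CO2*]/α₀ = 4.087×10^-5 / 0.06057 = 0.6747 mmol/L
[CO3²⁻] = α₂·DIC; α₂ = 0.001295, so [CO3²⁻] = 0.001295 × 0.6747 = 0.000874 mmol/L = 0.874 μmol/L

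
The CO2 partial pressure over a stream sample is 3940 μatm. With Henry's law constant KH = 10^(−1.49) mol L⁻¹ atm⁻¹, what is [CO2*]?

[CO2*] = 127 μmol/L

KH = 10^(−1.49) = 3.236×10^-2 mol L⁻¹ atm⁻¹
[CO2*] = KH · pCO2 = 3.236×10^-2 × 3940×10^-6 atm = 1.27×10^-4 mol/L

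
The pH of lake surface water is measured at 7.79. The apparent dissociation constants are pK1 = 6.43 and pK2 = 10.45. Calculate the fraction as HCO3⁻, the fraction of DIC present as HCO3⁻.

α₁ = 1 / (1 + [H⁺]/K1 + K2/[H⁺]) = 1 / (1 + 10^-1.36 + 10^-2.66)
   = 1 / (1 + 0.043652 + 0.0021878) = 1/1.0458 = 0.9562

α₁ = 0.956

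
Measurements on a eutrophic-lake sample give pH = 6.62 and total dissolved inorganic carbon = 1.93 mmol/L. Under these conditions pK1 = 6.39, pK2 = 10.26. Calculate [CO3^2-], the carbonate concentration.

α₂ = 1 / (1 + [H⁺]/K2 + [H⁺]²/(K1K2)) = 1 / (1 + 10^+3.64 + 10^+3.41)
   = 1 / (1 + 4365.2 + 2570.4) = 1/6936.6 = 0.0001442
[CO3²⁻] = α₂ × DIC = 0.0001442 × 1.93 = 0.000278 mmol/L = 0.278 μmol/L

[CO3²⁻] = 0.278 μmol/L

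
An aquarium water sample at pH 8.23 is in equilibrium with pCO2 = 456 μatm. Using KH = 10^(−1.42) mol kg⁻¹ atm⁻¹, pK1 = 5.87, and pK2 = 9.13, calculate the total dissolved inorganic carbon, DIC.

DIC = 4.49 mmol/kg

[CO2*] = KH · pCO2 = 10^(−1.42) × 456×10^-6 = 1.734×10^-5 mol/kg
α₀ = 1/(1 + K1/[H⁺] + K1K2/[H⁺]²) = 1/(1 + 10^+2.36 + 10^+1.46) = 0.003862
DIC = [CO2*]/α₀ = 1.734×10^-5 / 0.003862 = 4.49 mmol/kg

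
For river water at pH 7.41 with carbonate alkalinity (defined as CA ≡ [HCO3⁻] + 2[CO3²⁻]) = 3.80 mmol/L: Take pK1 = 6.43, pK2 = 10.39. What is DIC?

DIC = 4.19 mmol/L

CA = [HCO3⁻] + 2[CO3²⁻] = (α₁ + 2α₂)·DIC
At pH 7.41: [H⁺]/K1 = 10^-0.98 = 0.10471, K2/[H⁺] = 10^-2.98 = 0.0010471
α₁ = 1/(1 + 0.10471 + 0.0010471) = 1/1.1058 = 0.9044; α₂ = α₁·K2/[H⁺] = 0.0009470
α₁ + 2α₂ = 0.9062
DIC = CA / (α₁ + 2α₂) = 3.80 / 0.9062 = 4.19 mmol/L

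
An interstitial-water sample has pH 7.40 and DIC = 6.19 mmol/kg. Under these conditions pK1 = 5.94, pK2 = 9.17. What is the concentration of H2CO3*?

α₀ = 1 / (1 + K1/[H⁺] + K1K2/[H⁺]²) = 1 / (1 + 10^+1.46 + 10^-0.31)
   = 1 / (1 + 28.840 + 0.48978) = 1/30.330 = 0.03297
[CO2*] = α₀ × DIC = 0.03297 × 6.19 = 0.204 mmol/kg

[CO2*] = 0.204 mmol/kg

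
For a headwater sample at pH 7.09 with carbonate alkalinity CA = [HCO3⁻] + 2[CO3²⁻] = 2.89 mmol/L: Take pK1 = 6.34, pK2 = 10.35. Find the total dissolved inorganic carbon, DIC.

DIC = 3.40 mmol/L

CA = [HCO3⁻] + 2[CO3²⁻] = (α₁ + 2α₂)·DIC
At pH 7.09: [H⁺]/K1 = 10^-0.75 = 0.17783, K2/[H⁺] = 10^-3.26 = 0.00054954
α₁ = 1/(1 + 0.17783 + 0.00054954) = 1/1.1784 = 0.8486; α₂ = α₁·K2/[H⁺] = 0.0004664
α₁ + 2α₂ = 0.8496
DIC = CA / (α₁ + 2α₂) = 2.89 / 0.8496 = 3.40 mmol/L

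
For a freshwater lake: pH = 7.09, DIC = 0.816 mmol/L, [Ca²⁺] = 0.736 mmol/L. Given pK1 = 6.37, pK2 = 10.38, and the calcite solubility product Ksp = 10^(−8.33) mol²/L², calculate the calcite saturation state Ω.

Ω = 0.0553

α₂ = 1 / (1 + [H⁺]/K2 + [H⁺]²/(K1K2)) = 1 / (1 + 10^+3.29 + 10^+2.57)
   = 1 / (1 + 1949.8 + 371.54) = 1/2322.4 = 0.0004306
[CO3²⁻] = α₂ × DIC = 0.0004306 × 0.816 = 0.0003514 mmol/L = 0.3514 μmol/L
Ksp = 10^(−8.33) = 4.677×10^-9
Ω = [Ca²⁺][CO3²⁻]/Ksp = (0.736×10^-3)(3.514×10^-7) / 4.677×10^-9 = 0.0553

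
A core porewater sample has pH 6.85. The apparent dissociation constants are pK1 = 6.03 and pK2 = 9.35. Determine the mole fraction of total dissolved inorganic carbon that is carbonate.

α₂ = 1 / (1 + [H⁺]/K2 + [H⁺]²/(K1K2)) = 1 / (1 + 10^+2.50 + 10^+1.68)
   = 1 / (1 + 316.23 + 47.863) = 1/365.09 = 0.002739

α₂ = 0.00274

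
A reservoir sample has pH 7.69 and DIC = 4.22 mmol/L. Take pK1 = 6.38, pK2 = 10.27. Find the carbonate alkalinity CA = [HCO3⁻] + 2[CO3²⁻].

CA = [HCO3⁻] + 2[CO3²⁻] = (α₁ + 2α₂)·DIC
At pH 7.69: [H⁺]/K1 = 10^-1.31 = 0.048978, K2/[H⁺] = 10^-2.58 = 0.0026303
α₁ = 1/(1 + 0.048978 + 0.0026303) = 1/1.0516 = 0.9509; α₂ = α₁·K2/[H⁺] = 0.002501
α₁ + 2α₂ = 0.9559
CA = 0.9559 × 4.22 = 4.03 mmol/L

CA = 4.03 mmol/L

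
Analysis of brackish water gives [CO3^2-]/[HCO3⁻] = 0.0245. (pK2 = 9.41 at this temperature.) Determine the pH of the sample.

From K2 = [H⁺][CO3^2-]/[HCO3⁻]:  pH = pK2 + log₁₀([CO3^2-]/[HCO3⁻])
log₁₀(0.0245) = -1.611
pH = 9.41 + (-1.611) = 7.80

pH = 7.80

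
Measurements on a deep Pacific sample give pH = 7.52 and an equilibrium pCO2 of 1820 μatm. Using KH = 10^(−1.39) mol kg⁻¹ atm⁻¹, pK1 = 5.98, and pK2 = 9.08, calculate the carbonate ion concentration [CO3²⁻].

[CO3²⁻] = 0.0708 mmol/kg

[CO2*] = KH · pCO2 = 10^(−1.39) × 1820×10^-6 = 7.414×10^-5 mol/kg
α₀ = 1/(1 + K1/[H⁺] + K1K2/[H⁺]²) = 1/(1 + 10^+1.54 + 10^-0.02) = 0.02730
DIC = [CO2*]/α₀ = 7.414×10^-5 / 0.02730 = 2.716 mmol/kg
[CO3²⁻] = α₂·DIC; α₂ = 0.02607, so [CO3²⁻] = 0.02607 × 2.716 = 0.0708 mmol/kg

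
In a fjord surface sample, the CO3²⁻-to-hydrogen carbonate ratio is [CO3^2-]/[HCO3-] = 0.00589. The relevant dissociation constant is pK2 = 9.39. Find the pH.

From K2 = [H⁺][CO3^2-]/[HCO3-]:  pH = pK2 + log₁₀([CO3^2-]/[HCO3-])
log₁₀(0.00589) = -2.230
pH = 9.39 + (-2.230) = 7.16

pH = 7.16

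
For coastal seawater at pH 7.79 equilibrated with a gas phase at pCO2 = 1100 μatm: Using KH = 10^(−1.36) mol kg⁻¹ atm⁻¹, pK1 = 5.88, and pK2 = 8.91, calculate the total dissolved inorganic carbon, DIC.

[CO2*] = KH · pCO2 = 10^(−1.36) × 1100×10^-6 = 4.802×10^-5 mol/kg
α₀ = 1/(1 + K1/[H⁺] + K1K2/[H⁺]²) = 1/(1 + 10^+1.91 + 10^+0.79) = 0.01131
DIC = [CO2*]/α₀ = 4.802×10^-5 / 0.01131 = 4.25 mmol/kg

DIC = 4.25 mmol/kg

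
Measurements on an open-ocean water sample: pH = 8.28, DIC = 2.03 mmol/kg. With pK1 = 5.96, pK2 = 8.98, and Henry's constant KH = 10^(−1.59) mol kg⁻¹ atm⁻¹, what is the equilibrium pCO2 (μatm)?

α₀ = 1 / (1 + K1/[H⁺] + K1K2/[H⁺]²) = 1 / (1 + 10^+2.32 + 10^+1.62)
   = 1 / (1 + 208.93 + 41.687) = 1/251.62 = 0.003974
[CO2*] = α₀ × DIC = 0.003974 × 2.03 = 0.008068 mmol/kg = 8.068 μmol/kg
pCO2 = [CO2*]/KH = 8.068×10^-6 / 2.570×10^-2 = 314 μatm

pCO2 = 314 μatm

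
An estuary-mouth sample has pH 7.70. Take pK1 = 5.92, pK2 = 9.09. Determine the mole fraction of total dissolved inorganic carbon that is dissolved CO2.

α₀ = 1 / (1 + K1/[H⁺] + K1K2/[H⁺]²) = 1 / (1 + 10^+1.78 + 10^+0.39)
   = 1 / (1 + 60.256 + 2.4547) = 1/63.711 = 0.01570

α₀ = 0.0157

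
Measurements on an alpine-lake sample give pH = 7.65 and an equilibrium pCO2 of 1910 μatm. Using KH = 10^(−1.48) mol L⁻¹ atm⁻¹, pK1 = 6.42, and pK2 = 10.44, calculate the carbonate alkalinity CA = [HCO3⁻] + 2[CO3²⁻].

[CO2*] = KH · pCO2 = 10^(−1.48) × 1910×10^-6 = 6.325×10^-5 mol/L
α₀ = 1/(1 + K1/[H⁺] + K1K2/[H⁺]²) = 1/(1 + 10^+1.23 + 10^-1.56) = 0.05552
DIC = [CO2*]/α₀ = 6.325×10^-5 / 0.05552 = 1.139 mmol/L
CA = (α₁ + 2α₂)·DIC = (0.9429 + 2×0.001529) × 1.139 = 1.08 mmol/L

CA = 1.08 mmol/L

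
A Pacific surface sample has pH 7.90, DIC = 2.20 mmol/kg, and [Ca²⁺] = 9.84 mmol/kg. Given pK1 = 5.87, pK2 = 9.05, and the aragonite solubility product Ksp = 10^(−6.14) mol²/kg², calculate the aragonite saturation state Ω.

Ω = 1.96

α₂ = 1 / (1 + [H⁺]/K2 + [H⁺]²/(K1K2)) = 1 / (1 + 10^+1.15 + 10^-0.88)
   = 1 / (1 + 14.125 + 0.13183) = 1/15.257 = 0.06554
[CO3²⁻] = α₂ × DIC = 0.06554 × 2.20 = 0.1442 mmol/kg
Ksp = 10^(−6.14) = 7.244×10^-7
Ω = [Ca²⁺][CO3²⁻]/Ksp = (9.84×10^-3)(1.442×10^-4) / 7.244×10^-7 = 1.96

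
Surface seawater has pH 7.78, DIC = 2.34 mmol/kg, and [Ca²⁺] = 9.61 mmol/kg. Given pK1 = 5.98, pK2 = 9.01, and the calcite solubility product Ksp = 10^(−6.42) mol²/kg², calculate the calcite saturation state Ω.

Ω = 3.24

α₂ = 1 / (1 + [H⁺]/K2 + [H⁺]²/(K1K2)) = 1 / (1 + 10^+1.23 + 10^-0.57)
   = 1 / (1 + 16.982 + 0.26915) = 1/18.252 = 0.05479
[CO3²⁻] = α₂ × DIC = 0.05479 × 2.34 = 0.1282 mmol/kg
Ksp = 10^(−6.42) = 3.802×10^-7
Ω = [Ca²⁺][CO3²⁻]/Ksp = (9.61×10^-3)(1.282×10^-4) / 3.802×10^-7 = 3.24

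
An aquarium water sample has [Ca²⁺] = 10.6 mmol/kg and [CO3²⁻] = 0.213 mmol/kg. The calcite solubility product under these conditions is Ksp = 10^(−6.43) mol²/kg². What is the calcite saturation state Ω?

Ksp = 10^(−6.43) = 3.715×10^-7
Ω = [Ca²⁺][CO3²⁻]/Ksp = (10.6×10^-3)(0.213×10^-3) / 3.715×10^-7 = 6.08

Ω = 6.08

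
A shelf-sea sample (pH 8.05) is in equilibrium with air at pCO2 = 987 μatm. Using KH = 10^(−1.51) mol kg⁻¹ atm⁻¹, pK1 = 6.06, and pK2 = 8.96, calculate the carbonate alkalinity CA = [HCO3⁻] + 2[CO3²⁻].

CA = 3.71 mmol/kg

[CO2*] = KH · pCO2 = 10^(−1.51) × 987×10^-6 = 3.050×10^-5 mol/kg
α₀ = 1/(1 + K1/[H⁺] + K1K2/[H⁺]²) = 1/(1 + 10^+1.99 + 10^+1.08) = 0.009030
DIC = [CO2*]/α₀ = 3.050×10^-5 / 0.009030 = 3.378 mmol/kg
CA = (α₁ + 2α₂)·DIC = (0.8824 + 2×0.1086) × 3.378 = 3.71 mmol/kg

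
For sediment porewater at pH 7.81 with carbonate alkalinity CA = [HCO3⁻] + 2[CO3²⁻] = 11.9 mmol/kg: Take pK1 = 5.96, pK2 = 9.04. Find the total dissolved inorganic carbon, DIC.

DIC = 11.4 mmol/kg

CA = [HCO3⁻] + 2[CO3²⁻] = (α₁ + 2α₂)·DIC
At pH 7.81: [H⁺]/K1 = 10^-1.85 = 0.014125, K2/[H⁺] = 10^-1.23 = 0.058884
α₁ = 1/(1 + 0.014125 + 0.058884) = 1/1.0730 = 0.9320; α₂ = α₁·K2/[H⁺] = 0.05488
α₁ + 2α₂ = 1.0417
DIC = CA / (α₁ + 2α₂) = 11.9 / 1.0417 = 11.4 mmol/kg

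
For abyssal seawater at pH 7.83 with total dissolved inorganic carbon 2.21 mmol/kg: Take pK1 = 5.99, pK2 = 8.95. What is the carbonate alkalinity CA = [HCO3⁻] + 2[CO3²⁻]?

CA = [HCO3⁻] + 2[CO3²⁻] = (α₁ + 2α₂)·DIC
At pH 7.83: [H⁺]/K1 = 10^-1.84 = 0.014454, K2/[H⁺] = 10^-1.12 = 0.075858
α₁ = 1/(1 + 0.014454 + 0.075858) = 1/1.0903 = 0.9172; α₂ = α₁·K2/[H⁺] = 0.06957
α₁ + 2α₂ = 1.0563
CA = 1.0563 × 2.21 = 2.33 mmol/kg

CA = 2.33 mmol/kg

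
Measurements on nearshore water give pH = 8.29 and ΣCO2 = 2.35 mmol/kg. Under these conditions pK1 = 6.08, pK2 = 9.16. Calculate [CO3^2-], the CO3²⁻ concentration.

[CO3²⁻] = 0.278 mmol/kg

α₂ = 1 / (1 + [H⁺]/K2 + [H⁺]²/(K1K2)) = 1 / (1 + 10^+0.87 + 10^-1.34)
   = 1 / (1 + 7.4131 + 0.045709) = 1/8.4588 = 0.1182
[CO3²⁻] = α₂ × DIC = 0.1182 × 2.35 = 0.278 mmol/kg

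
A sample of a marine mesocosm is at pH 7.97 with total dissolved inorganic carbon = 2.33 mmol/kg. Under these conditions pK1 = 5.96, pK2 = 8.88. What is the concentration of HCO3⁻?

α₁ = 1 / (1 + [H⁺]/K1 + K2/[H⁺]) = 1 / (1 + 10^-2.01 + 10^-0.91)
   = 1 / (1 + 0.0097724 + 0.12303) = 1/1.1328 = 0.8828
[HCO3⁻] = α₁ × DIC = 0.8828 × 2.33 = 2.06 mmol/kg

[HCO3⁻] = 2.06 mmol/kg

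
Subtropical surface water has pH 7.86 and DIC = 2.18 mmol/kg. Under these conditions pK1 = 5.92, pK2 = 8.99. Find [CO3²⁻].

[CO3²⁻] = 0.149 mmol/kg

α₂ = 1 / (1 + [H⁺]/K2 + [H⁺]²/(K1K2)) = 1 / (1 + 10^+1.13 + 10^-0.81)
   = 1 / (1 + 13.490 + 0.15488) = 1/14.645 = 0.06828
[CO3²⁻] = α₂ × DIC = 0.06828 × 2.18 = 0.149 mmol/kg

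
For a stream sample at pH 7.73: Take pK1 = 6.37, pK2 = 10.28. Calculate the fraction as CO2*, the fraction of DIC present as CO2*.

α₀ = 1 / (1 + K1/[H⁺] + K1K2/[H⁺]²) = 1 / (1 + 10^+1.36 + 10^-1.19)
   = 1 / (1 + 22.909 + 0.064565) = 1/23.973 = 0.04171

α₀ = 0.0417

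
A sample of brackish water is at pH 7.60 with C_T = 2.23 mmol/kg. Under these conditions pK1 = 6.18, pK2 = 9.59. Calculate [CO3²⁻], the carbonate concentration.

[CO3²⁻] = 0.0218 mmol/kg

α₂ = 1 / (1 + [H⁺]/K2 + [H⁺]²/(K1K2)) = 1 / (1 + 10^+1.99 + 10^+0.57)
   = 1 / (1 + 97.724 + 3.7154) = 1/102.44 = 0.009762
[CO3²⁻] = α₂ × DIC = 0.009762 × 2.23 = 0.0218 mmol/kg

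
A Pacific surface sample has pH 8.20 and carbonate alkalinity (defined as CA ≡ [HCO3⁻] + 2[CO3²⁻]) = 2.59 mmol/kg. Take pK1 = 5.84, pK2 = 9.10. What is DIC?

CA = [HCO3⁻] + 2[CO3²⁻] = (α₁ + 2α₂)·DIC
At pH 8.20: [H⁺]/K1 = 10^-2.36 = 0.0043652, K2/[H⁺] = 10^-0.90 = 0.12589
α₁ = 1/(1 + 0.0043652 + 0.12589) = 1/1.1303 = 0.8848; α₂ = α₁·K2/[H⁺] = 0.1114
α₁ + 2α₂ = 1.1075
DIC = CA / (α₁ + 2α₂) = 2.59 / 1.1075 = 2.34 mmol/kg

DIC = 2.34 mmol/kg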